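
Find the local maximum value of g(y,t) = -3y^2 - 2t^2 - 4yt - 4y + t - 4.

19/8

∂g/∂y = -6y - 4t - 4 = 0 and ∂g/∂t = -4y - 4t + 1 = 0, so (y, t) = (-5/2, 11/4).
The Hessian has g_{yy} = -6, g_{tt} = -4, g_{yt} = -4, giving D = 8 > 0 with g_{yy} < 0, so the point is a local maximum.
g(-5/2, 11/4) = 19/8.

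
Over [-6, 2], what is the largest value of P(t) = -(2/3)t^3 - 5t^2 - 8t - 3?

The derivative is -2t^2 - 10t - 8, which vanishes at t = -4 and t = -1.
Evaluating at the critical points and endpoints: P(-6) = 9; P(-4) = -25/3; P(-1) = 2/3; P(2) = -133/3.
So the maximum is P(-6) = 9.

9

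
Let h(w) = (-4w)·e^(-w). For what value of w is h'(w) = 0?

1

h'(w) = (-4)·e^(-w) + (-4w)·(-1)·e^(-w) = (4w - 4)·e^(-w). Since e^(-w) > 0, the only critical point is w = 1.
h''(1) has the same sign as 4 > 0, so this is a local minimum.
h(1) = (-4)·e^(-1) ≈ -1.4715.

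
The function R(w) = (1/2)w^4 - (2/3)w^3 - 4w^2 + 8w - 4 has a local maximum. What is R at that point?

Critical points: R'(w) = 2w^3 - 2w^2 - 8w + 8 vanishes at w = -2, 1, 2.
R''(w) = 6w^2 - 4w - 8. R''(-2) = 24 > 0 ⇒ local minimum; R''(1) = -6 < 0 ⇒ local maximum; R''(2) = 8 > 0 ⇒ local minimum.
Thus R has its local maximum at w = 1, with value -1/6.

-1/6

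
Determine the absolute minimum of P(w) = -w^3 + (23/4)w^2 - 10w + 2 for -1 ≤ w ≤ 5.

The derivative is -3w^2 + (23/2)w - 10, which vanishes at w = 4/3 and w = 5/2.
Evaluating at the critical points and endpoints: P(-1) = 75/4; P(4/3) = -94/27; P(5/2) = -43/16; P(5) = -117/4.
The minimum over the interval is -117/4, attained at w = 5.

-117/4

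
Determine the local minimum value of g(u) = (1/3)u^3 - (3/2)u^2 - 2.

g'(u) = u^2 - 3u = 0 at u = 0, 3.
Since g''(u) = 2u - 3, we get g''(0) = -3 < 0 ⇒ local maximum; g''(3) = 3 > 0 ⇒ local minimum.
The local minimum is g(3) = -13/2.

-13/2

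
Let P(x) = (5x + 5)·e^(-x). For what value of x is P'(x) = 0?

0

P'(x) = 5·e^(-x) + (5x + 5)·(-1)·e^(-x) = (-5x)·e^(-x). Since e^(-x) > 0, the only critical point is x = 0.
P''(0) has the same sign as -5 < 0, so this is a local maximum.
P(0) = (5)·e^(0) ≈ 5.0000.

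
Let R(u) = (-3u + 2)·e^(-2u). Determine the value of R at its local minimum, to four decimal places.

-0.1455

By the product rule, R'(u) = (6u - 7)·e^(-2u). Since e^(-2u) > 0, the only critical point is u = 7/6.
R''(7/6) has the same sign as 6 > 0, so this is a local minimum.
R(7/6) = (-3/2)·e^(-7/3) ≈ -0.1455.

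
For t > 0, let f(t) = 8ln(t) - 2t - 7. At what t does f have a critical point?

f'(t) = 8/t − 2 = 0 gives t = 4.
f''(t) = -8/t², which is negative for t > 0, so this is a local maximum.
f(4) = 8·ln(4) - 8 - 7 ≈ -3.9096.

4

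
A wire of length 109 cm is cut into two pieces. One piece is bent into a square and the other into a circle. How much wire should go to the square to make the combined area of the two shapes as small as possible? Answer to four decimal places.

Let x be the length used for the square. Square side x/4; circle radius (109−x)/(2π).
A(x) = (x/4)² + π·((109−x)/(2π))² = x²/16 + (109−x)²/(4π) for 0 ≤ x ≤ 109. A'(x) = x/8 − (109−x)/(2π) = 0 gives x = 4·109/(π+4) ≈ 61.0508.
A'' = 1/8 + 1/(2π) > 0, so this gives the minimum combined area; x ≈ 61.0508 cm to the square.

61.0508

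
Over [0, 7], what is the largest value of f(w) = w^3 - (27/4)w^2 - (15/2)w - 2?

-2

f'(w) = 3w^2 - (27/2)w - 15/2, whose only zero in [0, 7] is w = 5.
Candidates: f(0) = -2, f(5) = -333/4, f(7) = -169/4.
So the maximum is f(0) = -2.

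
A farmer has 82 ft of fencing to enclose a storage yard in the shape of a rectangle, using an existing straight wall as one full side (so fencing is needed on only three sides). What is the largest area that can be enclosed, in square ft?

1681/2

Let the sides perpendicular to the wall have length x and the parallel side y, so 2x + y = 82 and the area is A = xy = x(82 − 2x).
A'(x) = 82 − 4x = 0 gives x = 41/2, and A''(x) = −4 < 0 confirms a maximum.
Then y = 82 − 2·41/2 = 41 and A = 1681/2.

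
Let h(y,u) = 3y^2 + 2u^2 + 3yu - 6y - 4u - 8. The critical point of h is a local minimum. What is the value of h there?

∂h/∂y = 6y + 3u - 6 = 0 and ∂h/∂u = 3y + 4u - 4 = 0, so (y, u) = (4/5, 2/5).
The Hessian has h_{yy} = 6, h_{uu} = 4, h_{yu} = 3, giving D = 15 > 0 with h_{yy} > 0, so the point is a local minimum.
h(4/5, 2/5) = -56/5.

-56/5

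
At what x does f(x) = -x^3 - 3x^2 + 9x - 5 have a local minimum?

-3

Critical points: f'(x) = -3x^2 - 6x + 9 vanishes at x = -3, 1.
Second-derivative test with f''(x) = -6x - 6: f''(-3) = 12 > 0 ⇒ local minimum; f''(1) = -12 < 0 ⇒ local maximum.
The local minimum is f(-3) = -32.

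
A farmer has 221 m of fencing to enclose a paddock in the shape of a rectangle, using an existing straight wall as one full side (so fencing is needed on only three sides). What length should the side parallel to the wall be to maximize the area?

221/2

Let the sides perpendicular to the wall have length x and the parallel side y, so 2x + y = 221 and the area is A = xy = x(221 − 2x).
A'(x) = 221 − 4x = 0 gives x = 221/4, and A''(x) = −4 < 0 confirms a maximum.
Then y = 221 − 2·221/4 = 221/2 and A = 48841/8.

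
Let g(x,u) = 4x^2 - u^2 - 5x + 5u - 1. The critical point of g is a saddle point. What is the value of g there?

∂g/∂x = 8x - 5 = 0 and ∂g/∂u = -2u + 5 = 0, so (x, u) = (5/8, 5/2).
The Hessian has g_{xx} = 8, g_{uu} = -2, g_{xu} = 0, giving D = -16 < 0, so the point is a saddle point.
g(5/8, 5/2) = 59/16.

59/16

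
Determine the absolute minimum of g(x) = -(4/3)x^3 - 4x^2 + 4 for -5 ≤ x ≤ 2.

-68/3

The derivative is -4x^2 - 8x, which vanishes at x = -2 and x = 0.
Evaluating at the critical points and endpoints: g(-5) = 212/3; g(-2) = -4/3; g(0) = 4; g(2) = -68/3.
The minimum over the interval is -68/3, attained at x = 2.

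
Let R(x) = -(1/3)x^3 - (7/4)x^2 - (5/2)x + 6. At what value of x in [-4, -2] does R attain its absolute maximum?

Differentiating, R'(x) = -x^2 - (7/2)x - 5/2; whose only zero in [-4, -2] is x = -5/2.
Evaluating at the critical points and endpoints: R(-4) = 28/3, R(-5/2) = 313/48, R(-2) = 20/3.
So the maximum is R(-4) = 28/3.

-4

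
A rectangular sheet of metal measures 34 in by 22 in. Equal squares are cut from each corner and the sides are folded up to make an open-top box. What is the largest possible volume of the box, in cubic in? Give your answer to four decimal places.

With cut size x, the volume is V(x) = x(34 − 2x)(22 − 2x) for 0 < x < 11.
V'(x) = 12x^2 − 224x + 748. Setting V'(x) = 0 gives x ≈ 4.3556 (the root in (0, 11)).
V''(x) = 24x − 224 is negative there, so this is the maximum; V ≈ 1463.7334.

1463.7334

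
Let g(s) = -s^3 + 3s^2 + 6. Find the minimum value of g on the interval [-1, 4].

g'(s) = -3s^2 + 6s, which vanishes at s = 0 and s = 2.
Candidates: g(-1) = 10; g(0) = 6; g(2) = 10; g(4) = -10.
So the minimum is g(4) = -10.

-10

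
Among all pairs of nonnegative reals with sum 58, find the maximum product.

841

With x + y = 58, the product is P(x) = x(58 − x).
P'(x) = 58 − 2x = 0 gives x = 29; P'' = −2 < 0, so this is the maximum.
P = 29·29 = 841.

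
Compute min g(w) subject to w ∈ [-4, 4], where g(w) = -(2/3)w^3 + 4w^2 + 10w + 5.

-1/3

g'(w) = -2w^2 + 8w + 10, whose only zero in [-4, 4] is w = -1.
Evaluating at the critical points and endpoints: g(-4) = 215/3, g(-1) = -1/3, g(4) = 199/3.
So the minimum is g(-1) = -1/3.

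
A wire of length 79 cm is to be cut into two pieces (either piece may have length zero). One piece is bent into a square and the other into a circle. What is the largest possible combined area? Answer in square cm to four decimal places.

496.6430

Let x be the length used for the square. Square side x/4; circle radius (79−x)/(2π).
A(x) = (x/4)² + π·((79−x)/(2π))² = x²/16 + (79−x)²/(4π) for 0 ≤ x ≤ 79. A'(x) = x/8 − (79−x)/(2π) = 0 gives x = 4·79/(π+4) ≈ 44.2478.
A'' > 0, so the interior critical point is a minimum; the maximum is at an endpoint. A(0) = 496.6430 and A(79) = 390.0625, so the largest area is 496.6430.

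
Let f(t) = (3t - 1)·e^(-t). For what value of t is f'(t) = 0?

4/3

f'(t) = 3·e^(-t) + (3t - 1)·(-1)·e^(-t) = (-3t + 4)·e^(-t). Since e^(-t) > 0, the only critical point is t = 4/3.
f''(4/3) has the same sign as -3 < 0, so this is a local maximum.
f(4/3) = (3)·e^(-4/3) ≈ 0.7908.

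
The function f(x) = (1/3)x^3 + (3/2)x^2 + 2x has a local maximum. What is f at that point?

Critical points: f'(x) = x^2 + 3x + 2 vanishes at x = -2, -1.
Second-derivative test with f''(x) = 2x + 3: f''(-2) = -1 < 0 ⇒ local maximum; f''(-1) = 1 > 0 ⇒ local minimum.
So the local maximum value is f(-2) = -2/3.

-2/3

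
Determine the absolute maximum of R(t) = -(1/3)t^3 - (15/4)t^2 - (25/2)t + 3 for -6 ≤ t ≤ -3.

63/4

Differentiating, R'(t) = -t^2 - (15/2)t - 25/2; whose only zero in [-6, -3] is t = -5.
Compare values at every candidate in [-6, -3]: R(-6) = 15; R(-5) = 161/12; R(-3) = 63/4.
So the maximum is R(-3) = 63/4.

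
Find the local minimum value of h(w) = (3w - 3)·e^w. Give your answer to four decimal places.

h'(w) = 3·e^w + (3w - 3)·1·e^w = (3w)·e^w. Since e^w > 0, the only critical point is w = 0.
h''(0) has the same sign as 3 > 0, so this is a local minimum.
h(0) = (-3)·e^(0) ≈ -3.0000.

-3.0000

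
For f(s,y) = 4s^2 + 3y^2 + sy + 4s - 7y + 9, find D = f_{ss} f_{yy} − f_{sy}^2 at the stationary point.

47

∂f/∂s = 8s + y + 4 = 0 and ∂f/∂y = s + 6y - 7 = 0, so (s, y) = (-31/47, 60/47).
The Hessian has f_{ss} = 8, f_{yy} = 6, f_{sy} = 1, giving D = 47 > 0 with f_{ss} > 0, so the point is a local minimum.
D = (8)·(6) − (1)^2 = 47.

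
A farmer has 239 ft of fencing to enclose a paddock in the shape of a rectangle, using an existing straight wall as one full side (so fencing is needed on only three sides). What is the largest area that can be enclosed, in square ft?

Let the sides perpendicular to the wall have length x and the parallel side y, so 2x + y = 239 and the area is A = xy = x(239 − 2x).
A'(x) = 239 − 4x = 0 gives x = 239/4, and A''(x) = −4 < 0 confirms a maximum.
Then y = 239 − 2·239/4 = 239/2 and A = 57121/8.

57121/8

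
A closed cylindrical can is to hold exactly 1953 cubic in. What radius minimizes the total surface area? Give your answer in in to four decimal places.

6.7739

With radius r and height h, πr²h = 1953 so h = 1953/(πr²), and S(r) = 2πr² + 2πrh = 2πr² + 2·1953/r.
S'(r) = 4πr − 2·1953/r² = 0 ⇒ r³ = 1953/(2π), so r ≈ 6.7739 and h = 2r ≈ 13.5479.
S''(r) = 4π + 4·1953/r³ > 0, so this is the minimum; S ≈ 864.9335.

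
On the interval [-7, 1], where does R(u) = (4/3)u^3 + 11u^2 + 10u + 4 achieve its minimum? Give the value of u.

-1/2

R'(u) = 4u^2 + 22u + 10, which vanishes at u = -5 and u = -1/2.
Evaluating at the critical points and endpoints: R(-7) = 47/3, R(-5) = 187/3, R(-1/2) = 19/12, R(1) = 79/3.
The minimum over the interval is 19/12, attained at u = -1/2.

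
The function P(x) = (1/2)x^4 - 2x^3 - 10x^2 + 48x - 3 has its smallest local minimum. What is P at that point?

Critical points: P'(x) = 2x^3 - 6x^2 - 20x + 48 vanishes at x = -3, 2, 4.
Second-derivative test with P''(x) = 6x^2 - 12x - 20: P''(-3) = 70 > 0 ⇒ local minimum; P''(2) = -20 < 0 ⇒ local maximum; P''(4) = 28 > 0 ⇒ local minimum.
The smallest local minimum is P(-3) = -285/2.

-285/2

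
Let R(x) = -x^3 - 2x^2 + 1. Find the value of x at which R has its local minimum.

Critical points: R'(x) = -3x^2 - 4x vanishes at x = -4/3, 0.
Second-derivative test with R''(x) = -6x - 4: R''(-4/3) = 4 > 0 ⇒ local minimum; R''(0) = -4 < 0 ⇒ local maximum.
Thus R has its local minimum at x = -4/3, with value -5/27.

-4/3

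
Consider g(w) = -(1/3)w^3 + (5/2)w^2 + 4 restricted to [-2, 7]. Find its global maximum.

149/6

g'(w) = -w^2 + 5w, which vanishes at w = 0 and w = 5.
Compare values at every candidate in [-2, 7]: g(-2) = 50/3,  g(0) = 4,  g(5) = 149/6,  g(7) = 73/6.
So the maximum is g(5) = 149/6.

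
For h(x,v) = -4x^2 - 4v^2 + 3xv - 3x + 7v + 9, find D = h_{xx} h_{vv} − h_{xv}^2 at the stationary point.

∂h/∂x = -8x + 3v - 3 = 0 and ∂h/∂v = 3x - 8v + 7 = 0, so (x, v) = (-3/55, 47/55).
The Hessian has h_{xx} = -8, h_{vv} = -8, h_{xv} = 3, giving D = 55 > 0 with h_{xx} < 0, so the point is a local maximum.
D = (-8)·(-8) − (3)^2 = 55.

55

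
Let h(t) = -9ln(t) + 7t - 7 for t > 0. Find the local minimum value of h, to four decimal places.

h'(t) = -9/t + 7 = 0 gives t = 9/7.
h''(t) = 9/t², which is positive for t > 0, so this is a local minimum.
h(9/7) = -9·ln(9/7) + 9 - 7 ≈ -0.2618.

-0.2618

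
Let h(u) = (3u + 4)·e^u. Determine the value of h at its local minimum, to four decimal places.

Differentiating with the product rule gives h'(u) = (3u + 7)·e^u. Since e^u > 0, the only critical point is u = -7/3.
h''(-7/3) has the same sign as 3 > 0, so this is a local minimum.
h(-7/3) = (-3)·e^(-7/3) ≈ -0.2909.

-0.2909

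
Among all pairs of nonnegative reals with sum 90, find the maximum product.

With x + y = 90, the product is P(x) = x(90 − x).
P'(x) = 90 − 2x = 0 gives x = 45; P'' = −2 < 0, so this is the maximum.
P = 45·45 = 2025.

2025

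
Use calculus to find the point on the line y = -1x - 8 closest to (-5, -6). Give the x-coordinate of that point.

Minimize D(x)^2 = (x + 5)^2 + (-x - 2)^2.
d/dx[D^2] = 2(x + 5) + 2·(-1)·(-x - 2) = 0 ⇒ x = -7/2.
Then y = -9/2 and the distance is √(9/2) ≈ 2.1213.

-7/2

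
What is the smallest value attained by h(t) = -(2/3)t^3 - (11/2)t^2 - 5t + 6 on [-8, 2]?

h'(t) = -2t^2 - 11t - 5, which vanishes at t = -5 and t = -1/2.
Evaluating at the critical points and endpoints: h(-8) = 106/3; h(-5) = -139/6; h(-1/2) = 173/24; h(2) = -94/3.
So the minimum is h(2) = -94/3.

-94/3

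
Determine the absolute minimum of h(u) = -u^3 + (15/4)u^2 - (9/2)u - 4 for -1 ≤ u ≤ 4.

-26

The derivative is -3u^2 + (15/2)u - 9/2, which vanishes at u = 1 and u = 3/2.
Candidates: h(-1) = 21/4, h(1) = -23/4, h(3/2) = -91/16, h(4) = -26.
Hence the absolute minimum is -26 at u = 4.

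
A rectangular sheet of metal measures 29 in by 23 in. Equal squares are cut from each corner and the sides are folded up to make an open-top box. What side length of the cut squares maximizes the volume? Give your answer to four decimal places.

4.2476

With cut size x, the volume is V(x) = x(29 − 2x)(23 − 2x) for 0 < x < 11.5.
V'(x) = 12x^2 − 208x + 667. Setting V'(x) = 0 gives x ≈ 4.2476 (the root in (0, 11.5)).
V''(x) = 24x − 208 is negative there, so this is the maximum; V ≈ 1263.3128.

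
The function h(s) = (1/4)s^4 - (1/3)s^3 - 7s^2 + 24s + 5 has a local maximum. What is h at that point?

79/3

h'(s) = s^3 - s^2 - 14s + 24 = 0 at s = -4, 2, 3.
Second-derivative test with h''(s) = 3s^2 - 2s - 14: h''(-4) = 42 > 0 ⇒ local minimum; h''(2) = -6 < 0 ⇒ local maximum; h''(3) = 7 > 0 ⇒ local minimum.
So the local maximum value is h(2) = 79/3.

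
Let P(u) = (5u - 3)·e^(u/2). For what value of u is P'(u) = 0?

Differentiating with the product rule gives P'(u) = ((5/2)u + 7/2)·e^(u/2). Since e^(u/2) > 0, the only critical point is u = -7/5.
P''(-7/5) has the same sign as 5/2 > 0, so this is a local minimum.
P(-7/5) = (-10)·e^(-7/10) ≈ -4.9659.

-7/5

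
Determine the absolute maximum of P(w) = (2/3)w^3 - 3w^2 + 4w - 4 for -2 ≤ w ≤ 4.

20/3

P'(w) = 2w^2 - 6w + 4, which vanishes at w = 1 and w = 2.
Candidates: P(-2) = -88/3, P(1) = -7/3, P(2) = -8/3, P(4) = 20/3.
Hence the absolute maximum is 20/3 at w = 4.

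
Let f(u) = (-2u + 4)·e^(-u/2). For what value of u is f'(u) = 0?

f'(u) = (-2)·e^(-u/2) + (-2u + 4)·(-1/2)·e^(-u/2) = (u - 4)·e^(-u/2). Since e^(-u/2) > 0, the only critical point is u = 4.
f''(4) has the same sign as 1 > 0, so this is a local minimum.
f(4) = (-4)·e^(-2) ≈ -0.5413.

4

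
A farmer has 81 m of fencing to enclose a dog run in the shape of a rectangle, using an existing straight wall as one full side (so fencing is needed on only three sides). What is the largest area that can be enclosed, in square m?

Let the sides perpendicular to the wall have length x and the parallel side y, so 2x + y = 81 and the area is A = xy = x(81 − 2x).
A'(x) = 81 − 4x = 0 gives x = 81/4, and A''(x) = −4 < 0 confirms a maximum.
Then y = 81 − 2·81/4 = 81/2 and A = 6561/8.

6561/8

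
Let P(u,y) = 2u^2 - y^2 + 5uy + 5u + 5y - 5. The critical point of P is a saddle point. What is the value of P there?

-265/33

∂P/∂u = 4u + 5y + 5 = 0 and ∂P/∂y = 5u - 2y + 5 = 0, so (u, y) = (-35/33, -5/33).
The Hessian has P_{uu} = 4, P_{yy} = -2, P_{uy} = 5, giving D = -33 < 0, so the point is a saddle point.
P(-35/33, -5/33) = -265/33.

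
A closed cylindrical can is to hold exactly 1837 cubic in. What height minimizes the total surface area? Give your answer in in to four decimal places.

13.2741

With radius r and height h, πr²h = 1837 so h = 1837/(πr²), and S(r) = 2πr² + 2πrh = 2πr² + 2·1837/r.
S'(r) = 4πr − 2·1837/r² = 0 ⇒ r³ = 1837/(2π), so r ≈ 6.6371 and h = 2r ≈ 13.2741.
S''(r) = 4π + 4·1837/r³ > 0, so this is the minimum; S ≈ 830.3362.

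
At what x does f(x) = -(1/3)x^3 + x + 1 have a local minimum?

-1

f'(x) = -x^2 + 1 = 0 at x = -1, 1.
f''(x) = -2x. f''(-1) = 2 > 0 ⇒ local minimum; f''(1) = -2 < 0 ⇒ local maximum.
So the local minimum value is f(-1) = 1/3.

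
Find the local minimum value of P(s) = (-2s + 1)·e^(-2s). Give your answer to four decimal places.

P'(s) = (-2)·e^(-2s) + (-2s + 1)·(-2)·e^(-2s) = (4s - 4)·e^(-2s). Since e^(-2s) > 0, the only critical point is s = 1.
P''(1) has the same sign as 4 > 0, so this is a local minimum.
P(1) = (-1)·e^(-2) ≈ -0.1353.

-0.1353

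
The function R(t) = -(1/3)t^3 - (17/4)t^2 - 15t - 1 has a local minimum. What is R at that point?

R'(t) = -t^2 - (17/2)t - 15. Setting R'(t) = 0 gives t ∈ {-6, -5/2}.
R''(t) = -2t - 17/2. R''(-6) = 7/2 > 0 ⇒ local minimum; R''(-5/2) = -7/2 < 0 ⇒ local maximum.
Thus R has its local minimum at t = -6, with value 8.

8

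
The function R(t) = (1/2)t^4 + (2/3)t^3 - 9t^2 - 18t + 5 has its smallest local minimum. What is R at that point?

-143/2

Critical points: R'(t) = 2t^3 + 2t^2 - 18t - 18 vanishes at t = -3, -1, 3.
R''(t) = 6t^2 + 4t - 18. R''(-3) = 24 > 0 ⇒ local minimum; R''(-1) = -16 < 0 ⇒ local maximum; R''(3) = 48 > 0 ⇒ local minimum.
Thus R has its smallest local minimum at t = 3, with value -143/2.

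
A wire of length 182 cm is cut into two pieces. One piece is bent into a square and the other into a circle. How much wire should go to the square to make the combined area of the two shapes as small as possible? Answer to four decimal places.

Let x be the length used for the square. Square side x/4; circle radius (182−x)/(2π).
A(x) = (x/4)² + π·((182−x)/(2π))² = x²/16 + (182−x)²/(4π) for 0 ≤ x ≤ 182. A'(x) = x/8 − (182−x)/(2π) = 0 gives x = 4·182/(π+4) ≈ 101.9380.
A'' = 1/8 + 1/(2π) > 0, so this gives the minimum combined area; x ≈ 101.9380 cm to the square.

101.9380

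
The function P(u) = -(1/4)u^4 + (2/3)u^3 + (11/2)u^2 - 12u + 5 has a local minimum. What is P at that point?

-13/12

P'(u) = -u^3 + 2u^2 + 11u - 12. Setting P'(u) = 0 gives u ∈ {-3, 1, 4}.
P''(u) = -3u^2 + 4u + 11. P''(-3) = -28 < 0 ⇒ local maximum; P''(1) = 12 > 0 ⇒ local minimum; P''(4) = -21 < 0 ⇒ local maximum.
The local minimum is P(1) = -13/12.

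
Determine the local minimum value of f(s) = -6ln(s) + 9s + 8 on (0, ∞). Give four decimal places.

16.4328

f'(s) = -6/s + 9 = 0 gives s = 2/3.
f''(s) = 6/s², which is positive for s > 0, so this is a local minimum.
f(2/3) = -6·ln(2/3) + 6 + 8 ≈ 16.4328.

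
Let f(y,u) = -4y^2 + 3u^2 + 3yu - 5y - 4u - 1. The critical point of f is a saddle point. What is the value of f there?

∂f/∂y = -8y + 3u - 5 = 0 and ∂f/∂u = 3y + 6u - 4 = 0, so (y, u) = (-6/19, 47/57).
The Hessian has f_{yy} = -8, f_{uu} = 6, f_{yu} = 3, giving D = -57 < 0, so the point is a saddle point.
f(-6/19, 47/57) = -106/57.

-106/57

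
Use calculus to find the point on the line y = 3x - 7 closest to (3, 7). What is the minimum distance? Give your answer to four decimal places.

Minimize D(x)^2 = (x - 3)^2 + (3x - 14)^2.
d/dx[D^2] = 2(x - 3) + 2·3·(3x - 14) = 0 ⇒ x = 9/2.
Then y = 13/2 and the distance is √(5/2) ≈ 1.5811.

1.5811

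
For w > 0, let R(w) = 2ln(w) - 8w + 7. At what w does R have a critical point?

1/4

R'(w) = 2/w − 8 = 0 gives w = 1/4.
R''(w) = -2/w², which is negative for w > 0, so this is a local maximum.
R(1/4) = 2·ln(1/4) - 2 + 7 ≈ 2.2274.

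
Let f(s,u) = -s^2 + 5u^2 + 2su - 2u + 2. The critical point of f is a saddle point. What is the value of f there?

11/6

∂f/∂s = -2s + 2u = 0 and ∂f/∂u = 2s + 10u - 2 = 0, so (s, u) = (1/6, 1/6).
The Hessian has f_{ss} = -2, f_{uu} = 10, f_{su} = 2, giving D = -24 < 0, so the point is a saddle point.
f(1/6, 1/6) = 11/6.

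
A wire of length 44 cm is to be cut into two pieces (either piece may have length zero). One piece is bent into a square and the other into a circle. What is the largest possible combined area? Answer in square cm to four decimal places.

154.0620

Let x be the length used for the square. Square side x/4; circle radius (44−x)/(2π).
A(x) = (x/4)² + π·((44−x)/(2π))² = x²/16 + (44−x)²/(4π) for 0 ≤ x ≤ 44. A'(x) = x/8 − (44−x)/(2π) = 0 gives x = 4·44/(π+4) ≈ 24.6444.
A'' > 0, so the interior critical point is a minimum; the maximum is at an endpoint. A(0) = 154.0620 and A(44) = 121.0000, so the largest area is 154.0620.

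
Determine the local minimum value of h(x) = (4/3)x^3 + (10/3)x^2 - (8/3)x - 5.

-443/81

h'(x) = 4x^2 + (20/3)x - 8/3 = 0 at x = -2, 1/3.
h''(x) = 8x + 20/3. h''(-2) = -28/3 < 0 ⇒ local maximum; h''(1/3) = 28/3 > 0 ⇒ local minimum.
So the local minimum value is h(1/3) = -443/81.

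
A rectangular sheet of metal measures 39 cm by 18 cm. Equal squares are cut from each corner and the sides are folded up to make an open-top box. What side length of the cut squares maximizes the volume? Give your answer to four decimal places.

With cut size x, the volume is V(x) = x(39 − 2x)(18 − 2x) for 0 < x < 9.
V'(x) = 12x^2 − 228x + 702. Setting V'(x) = 0 gives x ≈ 3.8653 (the root in (0, 9)).
V''(x) = 24x − 228 is negative there, so this is the maximum; V ≈ 1241.2173.

3.8653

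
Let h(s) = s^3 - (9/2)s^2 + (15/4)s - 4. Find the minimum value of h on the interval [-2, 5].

-75/2

h'(s) = 3s^2 - 9s + 15/4, which vanishes at s = 1/2 and s = 5/2.
Compare values at every candidate in [-2, 5]: h(-2) = -75/2; h(1/2) = -25/8; h(5/2) = -57/8; h(5) = 109/4.
So the minimum is h(-2) = -75/2.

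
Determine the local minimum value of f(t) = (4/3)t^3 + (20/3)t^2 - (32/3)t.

-304/81

f'(t) = 4t^2 + (40/3)t - 32/3 = 0 at t = -4, 2/3.
Second-derivative test with f''(t) = 8t + 40/3: f''(-4) = -56/3 < 0 ⇒ local maximum; f''(2/3) = 56/3 > 0 ⇒ local minimum.
Thus f has its local minimum at t = 2/3, with value -304/81.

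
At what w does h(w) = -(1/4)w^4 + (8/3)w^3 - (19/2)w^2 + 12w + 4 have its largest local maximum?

1

Critical points: h'(w) = -w^3 + 8w^2 - 19w + 12 vanishes at w = 1, 3, 4.
h''(w) = -3w^2 + 16w - 19. h''(1) = -6 < 0 ⇒ local maximum; h''(3) = 2 > 0 ⇒ local minimum; h''(4) = -3 < 0 ⇒ local maximum.
So the largest local maximum value is h(1) = 107/12.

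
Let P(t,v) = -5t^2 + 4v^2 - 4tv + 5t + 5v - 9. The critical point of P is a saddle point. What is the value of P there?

-263/32

∂P/∂t = -10t - 4v + 5 = 0 and ∂P/∂v = -4t + 8v + 5 = 0, so (t, v) = (5/8, -5/16).
The Hessian has P_{tt} = -10, P_{vv} = 8, P_{tv} = -4, giving D = -96 < 0, so the point is a saddle point.
P(5/8, -5/16) = -263/32.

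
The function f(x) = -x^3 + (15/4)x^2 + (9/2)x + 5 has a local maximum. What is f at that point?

Critical points: f'(x) = -3x^2 + (15/2)x + 9/2 vanishes at x = -1/2, 3.
f''(x) = -6x + 15/2. f''(-1/2) = 21/2 > 0 ⇒ local minimum; f''(3) = -21/2 < 0 ⇒ local maximum.
Thus f has its local maximum at x = 3, with value 101/4.

101/4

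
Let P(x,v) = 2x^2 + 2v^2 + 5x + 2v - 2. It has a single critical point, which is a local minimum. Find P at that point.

∂P/∂x = 4x + 5 = 0 and ∂P/∂v = 4v + 2 = 0, so (x, v) = (-5/4, -1/2).
The Hessian has P_{xx} = 4, P_{vv} = 4, P_{xv} = 0, giving D = 16 > 0 with P_{xx} > 0, so the point is a local minimum.
P(-5/4, -1/2) = -45/8.

-45/8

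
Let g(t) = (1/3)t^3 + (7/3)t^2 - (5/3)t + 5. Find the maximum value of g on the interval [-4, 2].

Differentiating, g'(t) = t^2 + (14/3)t - 5/3; whose only zero in [-4, 2] is t = 1/3.
Candidates: g(-4) = 83/3,  g(1/3) = 382/81,  g(2) = 41/3.
So the maximum is g(-4) = 83/3.

83/3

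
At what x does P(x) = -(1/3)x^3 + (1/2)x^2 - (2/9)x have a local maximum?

Critical points: P'(x) = -x^2 + x - 2/9 vanishes at x = 1/3, 2/3.
P''(x) = -2x + 1. P''(1/3) = 1/3 > 0 ⇒ local minimum; P''(2/3) = -1/3 < 0 ⇒ local maximum.
So the local maximum value is P(2/3) = -2/81.

2/3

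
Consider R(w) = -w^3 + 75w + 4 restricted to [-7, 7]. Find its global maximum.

254

Differentiating, R'(w) = -3w^2 + 75; which vanishes at w = -5 and w = 5.
Compare values at every candidate in [-7, 7]: R(-7) = -178, R(-5) = -246, R(5) = 254, R(7) = 186.
So the maximum is R(5) = 254.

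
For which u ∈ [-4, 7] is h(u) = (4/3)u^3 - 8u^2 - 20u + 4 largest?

The derivative is 4u^2 - 16u - 20, which vanishes at u = -1 and u = 5.
Evaluating at the critical points and endpoints: h(-4) = -388/3, h(-1) = 44/3, h(5) = -388/3, h(7) = -212/3.
So the maximum is h(-1) = 44/3.

-1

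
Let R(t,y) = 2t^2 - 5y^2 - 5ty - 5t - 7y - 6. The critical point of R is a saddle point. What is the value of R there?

∂R/∂t = 4t - 5y - 5 = 0 and ∂R/∂y = -5t - 10y - 7 = 0, so (t, y) = (3/13, -53/65).
The Hessian has R_{tt} = 4, R_{yy} = -10, R_{ty} = -5, giving D = -65 < 0, so the point is a saddle point.
R(3/13, -53/65) = -242/65.

-242/65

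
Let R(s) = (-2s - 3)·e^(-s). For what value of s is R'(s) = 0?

-1/2

By the product rule, R'(s) = (2s + 1)·e^(-s). Since e^(-s) > 0, the only critical point is s = -1/2.
R''(-1/2) has the same sign as 2 > 0, so this is a local minimum.
R(-1/2) = (-2)·e^(1/2) ≈ -3.2974.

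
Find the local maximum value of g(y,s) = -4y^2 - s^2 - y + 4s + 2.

97/16

∂g/∂y = -8y - 1 = 0 and ∂g/∂s = -2s + 4 = 0, so (y, s) = (-1/8, 2).
The Hessian has g_{yy} = -8, g_{ss} = -2, g_{ys} = 0, giving D = 16 > 0 with g_{yy} < 0, so the point is a local maximum.
g(-1/8, 2) = 97/16.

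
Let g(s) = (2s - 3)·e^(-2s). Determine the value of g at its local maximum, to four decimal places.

0.0183

g'(s) = 2·e^(-2s) + (2s - 3)·(-2)·e^(-2s) = (-4s + 8)·e^(-2s). Since e^(-2s) > 0, the only critical point is s = 2.
g''(2) has the same sign as -4 < 0, so this is a local maximum.
g(2) = (1)·e^(-4) ≈ 0.0183.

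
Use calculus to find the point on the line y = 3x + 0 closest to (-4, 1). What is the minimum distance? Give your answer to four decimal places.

Minimize D(x)^2 = (x + 4)^2 + (3x - 1)^2.
d/dx[D^2] = 2(x + 4) + 2·3·(3x - 1) = 0 ⇒ x = -1/10.
Then y = -3/10 and the distance is √(169/10) ≈ 4.1110.

4.1110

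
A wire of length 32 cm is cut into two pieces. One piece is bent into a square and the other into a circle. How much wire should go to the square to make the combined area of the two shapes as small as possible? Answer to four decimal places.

Let x be the length used for the square. Square side x/4; circle radius (32−x)/(2π).
A(x) = (x/4)² + π·((32−x)/(2π))² = x²/16 + (32−x)²/(4π) for 0 ≤ x ≤ 32. A'(x) = x/8 − (32−x)/(2π) = 0 gives x = 4·32/(π+4) ≈ 17.9232.
A'' = 1/8 + 1/(2π) > 0, so this gives the minimum combined area; x ≈ 17.9232 cm to the square.

17.9232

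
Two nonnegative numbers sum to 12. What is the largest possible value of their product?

With x + y = 12, the product is P(x) = x(12 − x).
P'(x) = 12 − 2x = 0 gives x = 6; P'' = −2 < 0, so this is the maximum.
P = 6·6 = 36.

36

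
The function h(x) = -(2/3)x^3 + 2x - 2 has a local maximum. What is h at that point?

h'(x) = -2x^2 + 2. Setting h'(x) = 0 gives x ∈ {-1, 1}.
Second-derivative test with h''(x) = -4x: h''(-1) = 4 > 0 ⇒ local minimum; h''(1) = -4 < 0 ⇒ local maximum.
The local maximum is h(1) = -2/3.

-2/3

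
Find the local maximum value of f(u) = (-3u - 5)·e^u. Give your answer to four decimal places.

By the product rule, f'(u) = (-3u - 8)·e^u. Since e^u > 0, the only critical point is u = -8/3.
f''(-8/3) has the same sign as -3 < 0, so this is a local maximum.
f(-8/3) = (3)·e^(-8/3) ≈ 0.2085.

0.2085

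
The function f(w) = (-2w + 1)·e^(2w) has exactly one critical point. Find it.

Differentiating with the product rule gives f'(w) = (-4w)·e^(2w). Since e^(2w) > 0, the only critical point is w = 0.
f''(0) has the same sign as -4 < 0, so this is a local maximum.
f(0) = (1)·e^(0) ≈ 1.0000.

0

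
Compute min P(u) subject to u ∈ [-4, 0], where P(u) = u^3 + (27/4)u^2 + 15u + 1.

The derivative is 3u^2 + (27/2)u + 15, which vanishes at u = -5/2 and u = -2.
Compare values at every candidate in [-4, 0]: P(-4) = -15; P(-5/2) = -159/16; P(-2) = -10; P(0) = 1.
Hence the absolute minimum is -15 at u = -4.

-15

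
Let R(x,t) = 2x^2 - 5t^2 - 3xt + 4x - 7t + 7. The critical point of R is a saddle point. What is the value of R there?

∂R/∂x = 4x - 3t + 4 = 0 and ∂R/∂t = -3x - 10t - 7 = 0, so (x, t) = (-61/49, -16/49).
The Hessian has R_{xx} = 4, R_{tt} = -10, R_{xt} = -3, giving D = -49 < 0, so the point is a saddle point.
R(-61/49, -16/49) = 277/49.

277/49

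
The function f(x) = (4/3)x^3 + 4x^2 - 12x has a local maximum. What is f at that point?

f'(x) = 4x^2 + 8x - 12. Setting f'(x) = 0 gives x ∈ {-3, 1}.
Since f''(x) = 8x + 8, we get f''(-3) = -16 < 0 ⇒ local maximum; f''(1) = 16 > 0 ⇒ local minimum.
The local maximum is f(-3) = 36.

36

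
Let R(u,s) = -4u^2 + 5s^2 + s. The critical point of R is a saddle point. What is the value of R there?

∂R/∂u = -8u = 0 and ∂R/∂s = 10s + 1 = 0, so (u, s) = (0, -1/10).
The Hessian has R_{uu} = -8, R_{ss} = 10, R_{us} = 0, giving D = -80 < 0, so the point is a saddle point.
R(0, -1/10) = -1/20.

-1/20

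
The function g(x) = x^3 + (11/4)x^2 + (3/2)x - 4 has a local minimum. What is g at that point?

-457/108

g'(x) = 3x^2 + (11/2)x + 3/2. Setting g'(x) = 0 gives x ∈ {-3/2, -1/3}.
Since g''(x) = 6x + 11/2, we get g''(-3/2) = -7/2 < 0 ⇒ local maximum; g''(-1/3) = 7/2 > 0 ⇒ local minimum.
The local minimum is g(-1/3) = -457/108.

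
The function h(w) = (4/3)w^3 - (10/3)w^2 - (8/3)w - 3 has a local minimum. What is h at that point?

h'(w) = 4w^2 - (20/3)w - 8/3. Setting h'(w) = 0 gives w ∈ {-1/3, 2}.
Since h''(w) = 8w - 20/3, we get h''(-1/3) = -28/3 < 0 ⇒ local maximum; h''(2) = 28/3 > 0 ⇒ local minimum.
Thus h has its local minimum at w = 2, with value -11.

-11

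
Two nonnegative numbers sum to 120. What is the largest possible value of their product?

3600

With x + y = 120, the product is P(x) = x(120 − x).
P'(x) = 120 − 2x = 0 gives x = 60; P'' = −2 < 0, so this is the maximum.
P = 60·60 = 3600.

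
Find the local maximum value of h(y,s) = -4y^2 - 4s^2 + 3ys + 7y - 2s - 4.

∂h/∂y = -8y + 3s + 7 = 0 and ∂h/∂s = 3y - 8s - 2 = 0, so (y, s) = (10/11, 1/11).
The Hessian has h_{yy} = -8, h_{ss} = -8, h_{ys} = 3, giving D = 55 > 0 with h_{yy} < 0, so the point is a local maximum.
h(10/11, 1/11) = -10/11.

-10/11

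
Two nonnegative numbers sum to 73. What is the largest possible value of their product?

5329/4

With x + y = 73, the product is P(x) = x(73 − x).
P'(x) = 73 − 2x = 0 gives x = 73/2; P'' = −2 < 0, so this is the maximum.
P = 73/2·73/2 = 5329/4.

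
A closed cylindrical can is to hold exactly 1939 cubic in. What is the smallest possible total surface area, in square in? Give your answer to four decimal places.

860.7950

With radius r and height h, πr²h = 1939 so h = 1939/(πr²), and S(r) = 2πr² + 2πrh = 2πr² + 2·1939/r.
S'(r) = 4πr − 2·1939/r² = 0 ⇒ r³ = 1939/(2π), so r ≈ 6.7577 and h = 2r ≈ 13.5154.
S''(r) = 4π + 4·1939/r³ > 0, so this is the minimum; S ≈ 860.7950.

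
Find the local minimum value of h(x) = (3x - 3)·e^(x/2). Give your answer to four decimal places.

-3.6392

Differentiating with the product rule gives h'(x) = ((3/2)x + 3/2)·e^(x/2). Since e^(x/2) > 0, the only critical point is x = -1.
h''(-1) has the same sign as 3/2 > 0, so this is a local minimum.
h(-1) = (-6)·e^(-1/2) ≈ -3.6392.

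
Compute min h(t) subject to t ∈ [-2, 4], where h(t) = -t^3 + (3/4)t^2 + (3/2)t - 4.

h'(t) = -3t^2 + (3/2)t + 3/2, which vanishes at t = -1/2 and t = 1.
Candidates: h(-2) = 4, h(-1/2) = -71/16, h(1) = -11/4, h(4) = -50.
Hence the absolute minimum is -50 at t = 4.

-50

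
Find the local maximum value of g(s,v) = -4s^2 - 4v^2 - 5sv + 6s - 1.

35/13

∂g/∂s = -8s - 5v + 6 = 0 and ∂g/∂v = -5s - 8v = 0, so (s, v) = (16/13, -10/13).
The Hessian has g_{ss} = -8, g_{vv} = -8, g_{sv} = -5, giving D = 39 > 0 with g_{ss} < 0, so the point is a local maximum.
g(16/13, -10/13) = 35/13.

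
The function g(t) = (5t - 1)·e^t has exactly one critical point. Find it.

-4/5

g'(t) = 5·e^t + (5t - 1)·1·e^t = (5t + 4)·e^t. Since e^t > 0, the only critical point is t = -4/5.
g''(-4/5) has the same sign as 5 > 0, so this is a local minimum.
g(-4/5) = (-5)·e^(-4/5) ≈ -2.2466.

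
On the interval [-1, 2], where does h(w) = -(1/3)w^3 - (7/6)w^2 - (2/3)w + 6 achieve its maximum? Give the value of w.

-1/3

The derivative is -w^2 - (7/3)w - 2/3, whose only zero in [-1, 2] is w = -1/3.
Evaluating at the critical points and endpoints: h(-1) = 35/6; h(-1/3) = 989/162; h(2) = -8/3.
Hence the absolute maximum is 989/162 at w = -1/3.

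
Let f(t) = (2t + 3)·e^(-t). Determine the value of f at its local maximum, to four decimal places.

Differentiating with the product rule gives f'(t) = (-2t - 1)·e^(-t). Since e^(-t) > 0, the only critical point is t = -1/2.
f''(-1/2) has the same sign as -2 < 0, so this is a local maximum.
f(-1/2) = (2)·e^(1/2) ≈ 3.2974.

3.2974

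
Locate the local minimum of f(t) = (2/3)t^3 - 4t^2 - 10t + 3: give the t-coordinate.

5

f'(t) = 2t^2 - 8t - 10. Setting f'(t) = 0 gives t ∈ {-1, 5}.
f''(t) = 4t - 8. f''(-1) = -12 < 0 ⇒ local maximum; f''(5) = 12 > 0 ⇒ local minimum.
The local minimum is f(5) = -191/3.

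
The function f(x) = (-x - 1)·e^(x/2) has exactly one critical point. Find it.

-3

By the product rule, f'(x) = (-(1/2)x - 3/2)·e^(x/2). Since e^(x/2) > 0, the only critical point is x = -3.
f''(-3) has the same sign as -1/2 < 0, so this is a local maximum.
f(-3) = (2)·e^(-3/2) ≈ 0.4463.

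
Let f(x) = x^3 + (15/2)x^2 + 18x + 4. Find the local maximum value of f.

Critical points: f'(x) = 3x^2 + 15x + 18 vanishes at x = -3, -2.
f''(x) = 6x + 15. f''(-3) = -3 < 0 ⇒ local maximum; f''(-2) = 3 > 0 ⇒ local minimum.
The local maximum is f(-3) = -19/2.

-19/2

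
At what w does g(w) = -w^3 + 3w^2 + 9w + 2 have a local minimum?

g'(w) = -3w^2 + 6w + 9 = 0 at w = -1, 3.
g''(w) = -6w + 6. g''(-1) = 12 > 0 ⇒ local minimum; g''(3) = -12 < 0 ⇒ local maximum.
So the local minimum value is g(-1) = -3.

-1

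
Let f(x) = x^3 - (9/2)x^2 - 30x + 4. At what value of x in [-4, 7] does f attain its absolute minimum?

f'(x) = 3x^2 - 9x - 30, which vanishes at x = -2 and x = 5.
Compare values at every candidate in [-4, 7]: f(-4) = -12, f(-2) = 38, f(5) = -267/2, f(7) = -167/2.
So the minimum is f(5) = -267/2.

5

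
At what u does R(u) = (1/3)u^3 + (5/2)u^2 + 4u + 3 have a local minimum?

R'(u) = u^2 + 5u + 4. Setting R'(u) = 0 gives u ∈ {-4, -1}.
R''(u) = 2u + 5. R''(-4) = -3 < 0 ⇒ local maximum; R''(-1) = 3 > 0 ⇒ local minimum.
Thus R has its local minimum at u = -1, with value 7/6.

-1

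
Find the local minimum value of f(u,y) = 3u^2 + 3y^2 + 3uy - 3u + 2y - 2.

∂f/∂u = 6u + 3y - 3 = 0 and ∂f/∂y = 3u + 6y + 2 = 0, so (u, y) = (8/9, -7/9).
The Hessian has f_{uu} = 6, f_{yy} = 6, f_{uy} = 3, giving D = 27 > 0 with f_{uu} > 0, so the point is a local minimum.
f(8/9, -7/9) = -37/9.

-37/9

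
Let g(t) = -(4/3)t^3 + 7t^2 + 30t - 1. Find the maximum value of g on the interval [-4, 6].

472/3

Differentiating, g'(t) = -4t^2 + 14t + 30; which vanishes at t = -3/2 and t = 5.
Candidates: g(-4) = 229/3,  g(-3/2) = -103/4,  g(5) = 472/3,  g(6) = 143.
Hence the absolute maximum is 472/3 at t = 5.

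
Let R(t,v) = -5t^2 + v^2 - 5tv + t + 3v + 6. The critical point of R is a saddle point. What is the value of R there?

∂R/∂t = -10t - 5v + 1 = 0 and ∂R/∂v = -5t + 2v + 3 = 0, so (t, v) = (17/45, -5/9).
The Hessian has R_{tt} = -10, R_{vv} = 2, R_{tv} = -5, giving D = -45 < 0, so the point is a saddle point.
R(17/45, -5/9) = 241/45.

241/45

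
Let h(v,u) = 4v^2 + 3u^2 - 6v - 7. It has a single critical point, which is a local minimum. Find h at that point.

-37/4

∂h/∂v = 8v - 6 = 0 and ∂h/∂u = 6u = 0, so (v, u) = (3/4, 0).
The Hessian has h_{vv} = 8, h_{uu} = 6, h_{vu} = 0, giving D = 48 > 0 with h_{vv} > 0, so the point is a local minimum.
h(3/4, 0) = -37/4.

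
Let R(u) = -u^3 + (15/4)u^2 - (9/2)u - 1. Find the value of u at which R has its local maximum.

3/2

Critical points: R'(u) = -3u^2 + (15/2)u - 9/2 vanishes at u = 1, 3/2.
Second-derivative test with R''(u) = -6u + 15/2: R''(1) = 3/2 > 0 ⇒ local minimum; R''(3/2) = -3/2 < 0 ⇒ local maximum.
The local maximum is R(3/2) = -43/16.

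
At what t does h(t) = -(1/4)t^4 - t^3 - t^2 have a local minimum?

-1

Critical points: h'(t) = -t^3 - 3t^2 - 2t vanishes at t = -2, -1, 0.
Second-derivative test with h''(t) = -3t^2 - 6t - 2: h''(-2) = -2 < 0 ⇒ local maximum; h''(-1) = 1 > 0 ⇒ local minimum; h''(0) = -2 < 0 ⇒ local maximum.
The local minimum is h(-1) = -1/4.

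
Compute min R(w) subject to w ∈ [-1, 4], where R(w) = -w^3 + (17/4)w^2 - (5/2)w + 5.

-1

Differentiating, R'(w) = -3w^2 + (17/2)w - 5/2; which vanishes at w = 1/3 and w = 5/2.
Evaluating at the critical points and endpoints: R(-1) = 51/4, R(1/3) = 497/108, R(5/2) = 155/16, R(4) = -1.
So the minimum is R(4) = -1.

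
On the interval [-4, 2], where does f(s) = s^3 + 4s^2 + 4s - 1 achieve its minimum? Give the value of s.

The derivative is 3s^2 + 8s + 4, which vanishes at s = -2 and s = -2/3.
Compare values at every candidate in [-4, 2]: f(-4) = -17,  f(-2) = -1,  f(-2/3) = -59/27,  f(2) = 31.
So the minimum is f(-4) = -17.

-4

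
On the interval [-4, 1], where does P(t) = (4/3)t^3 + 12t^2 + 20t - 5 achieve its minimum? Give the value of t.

-1

Differentiating, P'(t) = 4t^2 + 24t + 20; whose only zero in [-4, 1] is t = -1.
Candidates: P(-4) = 65/3; P(-1) = -43/3; P(1) = 85/3.
The minimum over the interval is -43/3, attained at t = -1.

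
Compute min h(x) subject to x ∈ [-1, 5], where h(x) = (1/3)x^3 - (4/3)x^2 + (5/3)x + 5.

The derivative is x^2 - (8/3)x + 5/3, which vanishes at x = 1 and x = 5/3.
Evaluating at the critical points and endpoints: h(-1) = 5/3,  h(1) = 17/3,  h(5/3) = 455/81,  h(5) = 65/3.
The minimum over the interval is 5/3, attained at x = -1.

5/3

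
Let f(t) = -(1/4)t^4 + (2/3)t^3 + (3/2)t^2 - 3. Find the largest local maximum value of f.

f'(t) = -t^3 + 2t^2 + 3t. Setting f'(t) = 0 gives t ∈ {-1, 0, 3}.
Second-derivative test with f''(t) = -3t^2 + 4t + 3: f''(-1) = -4 < 0 ⇒ local maximum; f''(0) = 3 > 0 ⇒ local minimum; f''(3) = -12 < 0 ⇒ local maximum.
Thus f has its largest local maximum at t = 3, with value 33/4.

33/4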